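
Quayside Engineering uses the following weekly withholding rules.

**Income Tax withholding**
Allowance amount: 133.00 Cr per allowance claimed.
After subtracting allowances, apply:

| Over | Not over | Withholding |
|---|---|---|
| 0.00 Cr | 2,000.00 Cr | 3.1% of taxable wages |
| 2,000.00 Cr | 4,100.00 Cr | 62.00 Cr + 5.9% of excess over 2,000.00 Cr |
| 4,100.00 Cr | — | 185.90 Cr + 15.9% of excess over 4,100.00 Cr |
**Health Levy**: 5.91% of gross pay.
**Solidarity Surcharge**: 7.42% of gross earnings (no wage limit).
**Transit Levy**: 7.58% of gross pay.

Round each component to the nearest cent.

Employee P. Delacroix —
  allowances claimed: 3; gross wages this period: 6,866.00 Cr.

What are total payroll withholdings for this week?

Income Tax: taxable = 6,866.00 Cr − 3×133.00 Cr = 6,467.00 Cr
  185.90 Cr + 15.9% × (6,467.00 Cr − 4,100.00 Cr) = 185.90 Cr + 15.9% × 2,367.00 Cr = 562.25 Cr
Health Levy: 5.91% × 6,866.00 Cr = 405.78 Cr
Solidarity Surcharge: 7.42% × 6,866.00 Cr = 509.46 Cr
Transit Levy: 7.58% × 6,866.00 Cr = 520.44 Cr
Total: 562.25 Cr + 405.78 Cr + 509.46 Cr + 520.44 Cr = 1,997.93 Cr

1,997.93 Cr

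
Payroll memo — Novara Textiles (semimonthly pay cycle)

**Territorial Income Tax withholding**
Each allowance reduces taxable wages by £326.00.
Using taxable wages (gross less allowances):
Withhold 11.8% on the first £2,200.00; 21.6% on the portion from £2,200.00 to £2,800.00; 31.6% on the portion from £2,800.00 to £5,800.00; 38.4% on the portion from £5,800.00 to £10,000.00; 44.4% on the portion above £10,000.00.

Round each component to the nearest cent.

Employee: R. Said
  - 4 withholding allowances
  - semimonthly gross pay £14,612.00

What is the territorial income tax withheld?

£4,418.75

Territorial Income Tax: taxable = £14,612.00 − 4×£326.00 = £13,308.00
  £2,950.00 + 44.4% × (£13,308.00 − £10,000.00) = £2,950.00 + 44.4% × £3,308.00 = £4,418.75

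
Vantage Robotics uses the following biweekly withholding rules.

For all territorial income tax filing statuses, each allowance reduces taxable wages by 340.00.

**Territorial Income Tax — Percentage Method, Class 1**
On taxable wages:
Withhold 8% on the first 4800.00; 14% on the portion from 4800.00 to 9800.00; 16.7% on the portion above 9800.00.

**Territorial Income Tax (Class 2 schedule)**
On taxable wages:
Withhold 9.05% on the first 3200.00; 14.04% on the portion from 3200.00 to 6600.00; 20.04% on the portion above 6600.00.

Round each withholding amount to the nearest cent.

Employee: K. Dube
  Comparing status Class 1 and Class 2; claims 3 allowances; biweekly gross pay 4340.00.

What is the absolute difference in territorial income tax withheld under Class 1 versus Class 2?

40.85

Territorial Income Tax (Class 1): taxable = 4340.00 − 3×340.00 = 3320.00
  8% × 3320.00 = 265.60
Territorial Income Tax (Class 2): taxable = 4340.00 − 3×340.00 = 3320.00
  289.60 + 14.04% × (3320.00 − 3200.00) = 289.60 + 14.04% × 120.00 = 306.45
Difference: |265.60 − 306.45| = 40.85 (higher under Class 2)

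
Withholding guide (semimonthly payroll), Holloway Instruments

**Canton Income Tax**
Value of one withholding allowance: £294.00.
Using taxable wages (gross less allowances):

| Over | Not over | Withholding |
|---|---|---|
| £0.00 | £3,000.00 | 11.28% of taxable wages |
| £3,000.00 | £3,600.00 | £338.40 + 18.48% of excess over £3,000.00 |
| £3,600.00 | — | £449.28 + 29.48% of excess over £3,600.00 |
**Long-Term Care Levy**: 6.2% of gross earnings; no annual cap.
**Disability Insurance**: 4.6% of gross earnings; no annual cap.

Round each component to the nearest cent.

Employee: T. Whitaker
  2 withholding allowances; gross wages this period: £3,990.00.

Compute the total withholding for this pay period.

Canton Income Tax: taxable = £3,990.00 − 2×£294.00 = £3,402.00
  £338.40 + 18.48% × (£3,402.00 − £3,000.00) = £338.40 + 18.48% × £402.00 = £412.69
Long-Term Care Levy: 6.2% × £3,990.00 = £247.38
Disability Insurance: 4.6% × £3,990.00 = £183.54
Total: £412.69 + £247.38 + £183.54 = £843.61

£843.61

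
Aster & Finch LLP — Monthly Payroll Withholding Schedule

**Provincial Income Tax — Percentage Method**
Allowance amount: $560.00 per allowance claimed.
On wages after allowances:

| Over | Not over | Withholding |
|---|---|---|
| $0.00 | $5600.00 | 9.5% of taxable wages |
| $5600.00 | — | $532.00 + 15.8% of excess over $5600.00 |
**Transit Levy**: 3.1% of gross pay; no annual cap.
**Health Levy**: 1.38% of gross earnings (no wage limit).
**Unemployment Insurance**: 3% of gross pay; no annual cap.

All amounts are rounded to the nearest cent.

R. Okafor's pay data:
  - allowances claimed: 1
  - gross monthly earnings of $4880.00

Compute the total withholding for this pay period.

$775.42

Provincial Income Tax: taxable = $4880.00 − 1×$560.00 = $4320.00
  9.5% × $4320.00 = $410.40
Transit Levy: 3.1% × $4880.00 = $151.28
Health Levy: 1.38% × $4880.00 = $67.34
Unemployment Insurance: 3% × $4880.00 = $146.40
Total: $410.40 + $151.28 + $67.34 + $146.40 = $775.42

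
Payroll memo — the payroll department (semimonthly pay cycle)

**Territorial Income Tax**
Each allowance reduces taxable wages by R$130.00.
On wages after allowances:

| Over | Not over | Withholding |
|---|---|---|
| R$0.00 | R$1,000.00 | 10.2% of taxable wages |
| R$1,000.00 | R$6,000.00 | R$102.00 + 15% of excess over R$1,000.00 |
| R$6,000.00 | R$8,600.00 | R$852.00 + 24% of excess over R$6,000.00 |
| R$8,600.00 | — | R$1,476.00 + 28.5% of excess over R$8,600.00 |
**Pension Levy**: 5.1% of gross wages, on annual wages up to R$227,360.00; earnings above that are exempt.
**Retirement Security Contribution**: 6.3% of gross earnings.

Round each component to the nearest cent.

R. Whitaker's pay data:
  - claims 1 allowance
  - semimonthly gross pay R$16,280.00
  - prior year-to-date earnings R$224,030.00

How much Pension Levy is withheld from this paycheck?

R$169.83

Pension Levy: cap R$227,360.00 − YTD R$224,030.00 = R$3,330.00 subject; 5.1% × R$3,330.00 = R$169.83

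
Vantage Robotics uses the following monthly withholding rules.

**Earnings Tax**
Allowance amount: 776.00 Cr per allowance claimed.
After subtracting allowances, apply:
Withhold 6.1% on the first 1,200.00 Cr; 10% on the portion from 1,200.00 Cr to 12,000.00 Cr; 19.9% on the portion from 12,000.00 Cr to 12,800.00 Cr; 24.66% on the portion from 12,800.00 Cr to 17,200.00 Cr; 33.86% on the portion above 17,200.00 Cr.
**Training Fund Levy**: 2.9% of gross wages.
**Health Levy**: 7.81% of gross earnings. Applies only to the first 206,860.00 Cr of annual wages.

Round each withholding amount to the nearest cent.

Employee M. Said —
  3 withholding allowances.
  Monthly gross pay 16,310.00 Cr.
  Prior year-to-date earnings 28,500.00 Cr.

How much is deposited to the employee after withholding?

12,959.32 Cr

Earnings Tax: taxable = 16,310.00 Cr − 3×776.00 Cr = 13,982.00 Cr
  1,312.40 Cr + 24.66% × (13,982.00 Cr − 12,800.00 Cr) = 1,312.40 Cr + 24.66% × 1,182.00 Cr = 1,603.88 Cr
Training Fund Levy: 2.9% × 16,310.00 Cr = 472.99 Cr
Health Levy: 7.81% × 16,310.00 Cr = 1,273.81 Cr
Total withheld: 1,603.88 Cr + 472.99 Cr + 1,273.81 Cr = 3,350.68 Cr
Net pay: 16,310.00 Cr − 3,350.68 Cr = 12,959.32 Cr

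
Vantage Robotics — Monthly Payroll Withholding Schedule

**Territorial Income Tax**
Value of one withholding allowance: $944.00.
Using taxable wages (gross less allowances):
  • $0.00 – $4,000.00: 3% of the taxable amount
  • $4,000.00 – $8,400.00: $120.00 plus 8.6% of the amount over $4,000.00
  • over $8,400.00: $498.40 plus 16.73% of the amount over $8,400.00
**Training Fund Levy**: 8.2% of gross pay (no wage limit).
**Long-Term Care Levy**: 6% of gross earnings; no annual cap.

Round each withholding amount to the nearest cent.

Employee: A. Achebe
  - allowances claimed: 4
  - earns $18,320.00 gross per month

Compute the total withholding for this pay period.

Territorial Income Tax: taxable = $18,320.00 − 4×$944.00 = $14,544.00
  $498.40 + 16.73% × ($14,544.00 − $8,400.00) = $498.40 + 16.73% × $6,144.00 = $1,526.29
Training Fund Levy: 8.2% × $18,320.00 = $1,502.24
Long-Term Care Levy: 6% × $18,320.00 = $1,099.20
Total: $1,526.29 + $1,502.24 + $1,099.20 = $4,127.73

$4,127.73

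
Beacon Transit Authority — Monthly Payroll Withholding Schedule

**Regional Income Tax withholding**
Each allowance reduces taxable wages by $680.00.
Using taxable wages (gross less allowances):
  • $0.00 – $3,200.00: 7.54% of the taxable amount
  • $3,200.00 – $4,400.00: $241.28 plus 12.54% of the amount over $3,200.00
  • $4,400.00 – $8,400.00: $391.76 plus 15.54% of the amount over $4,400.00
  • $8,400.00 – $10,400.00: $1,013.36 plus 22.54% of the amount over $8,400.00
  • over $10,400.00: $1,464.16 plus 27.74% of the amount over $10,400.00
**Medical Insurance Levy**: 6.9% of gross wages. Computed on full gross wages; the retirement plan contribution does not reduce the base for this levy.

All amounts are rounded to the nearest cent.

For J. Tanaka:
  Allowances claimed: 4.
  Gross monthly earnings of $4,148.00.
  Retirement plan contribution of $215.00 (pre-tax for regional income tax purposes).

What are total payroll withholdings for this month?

$377.67

Regional Income Tax: taxable = $4,148.00 − $215.00 − 4×$680.00 = $1,213.00
  7.54% × $1,213.00 = $91.46
Medical Insurance Levy: 6.9% × $4,148.00 = $286.21
Total: $91.46 + $286.21 = $377.67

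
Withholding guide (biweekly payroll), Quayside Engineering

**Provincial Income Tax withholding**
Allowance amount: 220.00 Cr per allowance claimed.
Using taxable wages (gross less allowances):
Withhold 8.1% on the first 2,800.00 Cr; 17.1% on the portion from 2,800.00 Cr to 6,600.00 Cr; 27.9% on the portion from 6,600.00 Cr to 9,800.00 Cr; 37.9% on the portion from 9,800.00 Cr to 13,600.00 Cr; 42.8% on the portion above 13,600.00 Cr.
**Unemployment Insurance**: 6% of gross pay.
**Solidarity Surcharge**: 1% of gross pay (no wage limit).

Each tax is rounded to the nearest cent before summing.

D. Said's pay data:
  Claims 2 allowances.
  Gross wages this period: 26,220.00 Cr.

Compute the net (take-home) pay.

15,961.96 Cr

Provincial Income Tax: taxable = 26,220.00 Cr − 2×220.00 Cr = 25,780.00 Cr
  3,209.60 Cr + 42.8% × (25,780.00 Cr − 13,600.00 Cr) = 3,209.60 Cr + 42.8% × 12,180.00 Cr = 8,422.64 Cr
Unemployment Insurance: 6% × 26,220.00 Cr = 1,573.20 Cr
Solidarity Surcharge: 1% × 26,220.00 Cr = 262.20 Cr
Total withheld: 8,422.64 Cr + 1,573.20 Cr + 262.20 Cr = 10,258.04 Cr
Net pay: 26,220.00 Cr − 10,258.04 Cr = 15,961.96 Cr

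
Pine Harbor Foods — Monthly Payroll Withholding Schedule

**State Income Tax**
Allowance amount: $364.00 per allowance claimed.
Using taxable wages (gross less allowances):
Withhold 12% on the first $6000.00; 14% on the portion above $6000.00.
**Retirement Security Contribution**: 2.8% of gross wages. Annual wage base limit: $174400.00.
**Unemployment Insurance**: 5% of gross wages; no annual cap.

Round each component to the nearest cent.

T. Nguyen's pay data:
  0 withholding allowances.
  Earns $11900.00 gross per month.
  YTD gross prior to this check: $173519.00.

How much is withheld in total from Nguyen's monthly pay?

State Income Tax: taxable = $11900.00
  $720.00 + 14% × ($11900.00 − $6000.00) = $720.00 + 14% × $5900.00 = $1546.00
Retirement Security Contribution: cap $174400.00 − YTD $173519.00 = $881.00 subject; 2.8% × $881.00 = $24.67
Unemployment Insurance: 5% × $11900.00 = $595.00
Total: $1546.00 + $24.67 + $595.00 = $2165.67

$2165.67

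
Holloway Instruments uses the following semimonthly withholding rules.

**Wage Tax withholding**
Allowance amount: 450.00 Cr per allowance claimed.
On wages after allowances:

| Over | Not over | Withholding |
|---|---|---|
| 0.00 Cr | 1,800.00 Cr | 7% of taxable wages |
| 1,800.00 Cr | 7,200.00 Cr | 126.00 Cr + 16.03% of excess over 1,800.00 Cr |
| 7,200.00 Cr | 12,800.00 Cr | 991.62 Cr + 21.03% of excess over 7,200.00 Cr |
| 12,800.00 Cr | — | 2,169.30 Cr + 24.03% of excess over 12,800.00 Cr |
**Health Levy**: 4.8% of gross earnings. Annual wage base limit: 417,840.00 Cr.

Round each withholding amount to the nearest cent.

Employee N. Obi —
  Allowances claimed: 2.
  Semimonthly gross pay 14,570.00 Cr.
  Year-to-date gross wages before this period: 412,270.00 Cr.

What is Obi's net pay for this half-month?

11,924.28 Cr

Wage Tax: taxable = 14,570.00 Cr − 2×450.00 Cr = 13,670.00 Cr
  2,169.30 Cr + 24.03% × (13,670.00 Cr − 12,800.00 Cr) = 2,169.30 Cr + 24.03% × 870.00 Cr = 2,378.36 Cr
Health Levy: cap 417,840.00 Cr − YTD 412,270.00 Cr = 5,570.00 Cr subject; 4.8% × 5,570.00 Cr = 267.36 Cr
Total withheld: 2,378.36 Cr + 267.36 Cr = 2,645.72 Cr
Net pay: 14,570.00 Cr − 2,645.72 Cr = 11,924.28 Cr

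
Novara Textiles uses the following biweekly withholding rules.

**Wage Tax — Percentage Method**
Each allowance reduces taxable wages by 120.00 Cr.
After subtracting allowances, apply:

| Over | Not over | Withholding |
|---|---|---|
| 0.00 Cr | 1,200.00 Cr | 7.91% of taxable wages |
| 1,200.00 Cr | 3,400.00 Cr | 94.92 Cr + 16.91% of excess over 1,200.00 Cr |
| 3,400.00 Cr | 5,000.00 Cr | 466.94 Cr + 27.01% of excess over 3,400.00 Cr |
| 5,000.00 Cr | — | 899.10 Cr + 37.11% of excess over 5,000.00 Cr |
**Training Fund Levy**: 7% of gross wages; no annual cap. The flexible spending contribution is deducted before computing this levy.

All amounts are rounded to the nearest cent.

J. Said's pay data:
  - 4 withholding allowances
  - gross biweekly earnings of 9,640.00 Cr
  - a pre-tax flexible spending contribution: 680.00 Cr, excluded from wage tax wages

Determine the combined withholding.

2,817.73 Cr

Wage Tax: taxable = 9,640.00 Cr − 680.00 Cr − 4×120.00 Cr = 8,480.00 Cr
  899.10 Cr + 37.11% × (8,480.00 Cr − 5,000.00 Cr) = 899.10 Cr + 37.11% × 3,480.00 Cr = 2,190.53 Cr
Training Fund Levy: 7% × 8,960.00 Cr = 627.20 Cr
Total: 2,190.53 Cr + 627.20 Cr = 2,817.73 Cr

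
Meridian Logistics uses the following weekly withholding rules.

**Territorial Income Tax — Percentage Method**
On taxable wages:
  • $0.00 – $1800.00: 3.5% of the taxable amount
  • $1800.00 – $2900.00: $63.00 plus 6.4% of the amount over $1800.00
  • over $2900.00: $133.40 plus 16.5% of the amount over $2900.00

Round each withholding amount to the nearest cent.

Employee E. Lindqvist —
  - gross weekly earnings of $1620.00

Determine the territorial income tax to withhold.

Territorial Income Tax: taxable = $1620.00
  3.5% × $1620.00 = $56.70

$56.70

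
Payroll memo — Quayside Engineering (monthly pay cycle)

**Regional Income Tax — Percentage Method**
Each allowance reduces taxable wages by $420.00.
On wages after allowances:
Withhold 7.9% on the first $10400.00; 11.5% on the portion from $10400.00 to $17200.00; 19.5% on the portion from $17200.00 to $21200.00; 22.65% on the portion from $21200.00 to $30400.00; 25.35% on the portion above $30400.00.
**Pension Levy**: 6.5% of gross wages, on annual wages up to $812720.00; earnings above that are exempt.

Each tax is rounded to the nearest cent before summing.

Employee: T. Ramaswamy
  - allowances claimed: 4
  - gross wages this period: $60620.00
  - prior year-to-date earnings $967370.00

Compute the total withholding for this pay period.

$11702.29

Regional Income Tax: taxable = $60620.00 − 4×$420.00 = $58940.00
  $4467.40 + 25.35% × ($58940.00 − $30400.00) = $4467.40 + 25.35% × $28540.00 = $11702.29
Pension Levy: YTD $967370.00 ≥ cap $812720.00 → $0.00
Total: $11702.29 + $0.00 = $11702.29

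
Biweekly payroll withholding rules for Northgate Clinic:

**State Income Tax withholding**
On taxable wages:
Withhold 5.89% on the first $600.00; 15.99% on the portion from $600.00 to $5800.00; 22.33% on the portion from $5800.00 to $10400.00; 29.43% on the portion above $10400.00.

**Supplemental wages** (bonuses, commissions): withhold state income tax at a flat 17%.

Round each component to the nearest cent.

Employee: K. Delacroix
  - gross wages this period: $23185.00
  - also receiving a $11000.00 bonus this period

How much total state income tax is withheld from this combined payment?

State Income Tax: taxable = $23185.00
  $1894.00 + 29.43% × ($23185.00 − $10400.00) = $1894.00 + 29.43% × $12785.00 = $5656.63
Supplemental (17% flat on bonus): 17% × $11000.00 = $1870.00
Total state income tax: $5656.63 + $1870.00 = $7526.63

$7526.63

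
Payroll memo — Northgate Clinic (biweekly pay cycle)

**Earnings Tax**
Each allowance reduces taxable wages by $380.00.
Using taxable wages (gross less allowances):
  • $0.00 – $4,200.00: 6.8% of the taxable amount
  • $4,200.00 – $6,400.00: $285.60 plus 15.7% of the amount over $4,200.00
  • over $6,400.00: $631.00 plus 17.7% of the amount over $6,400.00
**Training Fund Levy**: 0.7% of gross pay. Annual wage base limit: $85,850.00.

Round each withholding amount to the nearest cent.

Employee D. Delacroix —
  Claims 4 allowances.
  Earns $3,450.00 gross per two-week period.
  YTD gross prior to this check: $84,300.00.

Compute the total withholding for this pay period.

$142.09

Earnings Tax: taxable = $3,450.00 − 4×$380.00 = $1,930.00
  6.8% × $1,930.00 = $131.24
Training Fund Levy: cap $85,850.00 − YTD $84,300.00 = $1,550.00 subject; 0.7% × $1,550.00 = $10.85
Total: $131.24 + $10.85 = $142.09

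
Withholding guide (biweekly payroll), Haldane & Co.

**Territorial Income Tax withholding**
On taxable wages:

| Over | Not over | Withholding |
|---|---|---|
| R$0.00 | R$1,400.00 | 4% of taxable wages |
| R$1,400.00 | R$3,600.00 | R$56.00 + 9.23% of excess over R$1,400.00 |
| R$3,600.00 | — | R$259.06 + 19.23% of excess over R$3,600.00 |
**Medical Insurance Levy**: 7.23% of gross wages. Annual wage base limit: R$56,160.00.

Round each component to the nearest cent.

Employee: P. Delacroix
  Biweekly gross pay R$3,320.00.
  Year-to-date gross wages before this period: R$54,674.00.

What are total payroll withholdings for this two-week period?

R$340.66

Territorial Income Tax: taxable = R$3,320.00
  R$56.00 + 9.23% × (R$3,320.00 − R$1,400.00) = R$56.00 + 9.23% × R$1,920.00 = R$233.22
Medical Insurance Levy: cap R$56,160.00 − YTD R$54,674.00 = R$1,486.00 subject; 7.23% × R$1,486.00 = R$107.44
Total: R$233.22 + R$107.44 = R$340.66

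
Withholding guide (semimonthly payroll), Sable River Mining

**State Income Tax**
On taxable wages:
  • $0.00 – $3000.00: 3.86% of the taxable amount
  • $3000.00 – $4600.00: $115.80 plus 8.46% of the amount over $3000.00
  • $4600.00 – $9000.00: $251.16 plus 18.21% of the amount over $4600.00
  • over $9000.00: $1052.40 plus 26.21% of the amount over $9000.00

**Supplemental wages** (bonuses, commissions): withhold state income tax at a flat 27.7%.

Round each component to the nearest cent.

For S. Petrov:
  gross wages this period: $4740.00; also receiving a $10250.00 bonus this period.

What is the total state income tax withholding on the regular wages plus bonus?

State Income Tax: taxable = $4740.00
  $251.16 + 18.21% × ($4740.00 − $4600.00) = $251.16 + 18.21% × $140.00 = $276.65
Supplemental (27.7% flat on bonus): 27.7% × $10250.00 = $2839.25
Total state income tax: $276.65 + $2839.25 = $3115.90

$3115.90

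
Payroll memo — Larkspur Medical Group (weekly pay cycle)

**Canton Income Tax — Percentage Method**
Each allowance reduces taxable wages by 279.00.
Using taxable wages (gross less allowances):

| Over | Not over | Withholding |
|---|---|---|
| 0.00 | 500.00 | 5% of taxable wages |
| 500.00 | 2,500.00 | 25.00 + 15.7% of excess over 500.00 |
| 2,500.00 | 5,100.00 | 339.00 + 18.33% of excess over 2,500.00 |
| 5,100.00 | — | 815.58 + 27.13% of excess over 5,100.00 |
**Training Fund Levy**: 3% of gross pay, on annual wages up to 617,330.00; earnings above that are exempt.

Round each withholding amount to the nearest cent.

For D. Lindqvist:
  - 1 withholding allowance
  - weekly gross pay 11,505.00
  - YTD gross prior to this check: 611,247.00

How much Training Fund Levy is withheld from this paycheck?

Training Fund Levy: cap 617,330.00 − YTD 611,247.00 = 6,083.00 subject; 3% × 6,083.00 = 182.49

182.49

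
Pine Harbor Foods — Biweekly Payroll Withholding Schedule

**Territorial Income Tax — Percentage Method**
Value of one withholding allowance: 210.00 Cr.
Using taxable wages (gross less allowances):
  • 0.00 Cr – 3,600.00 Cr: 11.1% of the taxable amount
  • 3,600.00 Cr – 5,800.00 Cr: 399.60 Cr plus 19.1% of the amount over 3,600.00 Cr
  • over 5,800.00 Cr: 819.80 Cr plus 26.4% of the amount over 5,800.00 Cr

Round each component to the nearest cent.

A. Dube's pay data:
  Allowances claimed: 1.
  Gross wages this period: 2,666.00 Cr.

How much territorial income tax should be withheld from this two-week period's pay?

Territorial Income Tax: taxable = 2,666.00 Cr − 1×210.00 Cr = 2,456.00 Cr
  11.1% × 2,456.00 Cr = 272.62 Cr

272.62 Cr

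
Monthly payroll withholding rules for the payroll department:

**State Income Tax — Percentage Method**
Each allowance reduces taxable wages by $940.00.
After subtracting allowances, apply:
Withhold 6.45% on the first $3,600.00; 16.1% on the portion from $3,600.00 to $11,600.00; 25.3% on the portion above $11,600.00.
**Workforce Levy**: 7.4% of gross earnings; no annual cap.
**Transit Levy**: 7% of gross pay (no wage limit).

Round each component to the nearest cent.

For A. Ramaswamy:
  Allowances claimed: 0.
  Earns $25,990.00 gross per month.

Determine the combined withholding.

$8,903.43

State Income Tax: taxable = $25,990.00
  $1,520.20 + 25.3% × ($25,990.00 − $11,600.00) = $1,520.20 + 25.3% × $14,390.00 = $5,160.87
Workforce Levy: 7.4% × $25,990.00 = $1,923.26
Transit Levy: 7% × $25,990.00 = $1,819.30
Total: $5,160.87 + $1,923.26 + $1,819.30 = $8,903.43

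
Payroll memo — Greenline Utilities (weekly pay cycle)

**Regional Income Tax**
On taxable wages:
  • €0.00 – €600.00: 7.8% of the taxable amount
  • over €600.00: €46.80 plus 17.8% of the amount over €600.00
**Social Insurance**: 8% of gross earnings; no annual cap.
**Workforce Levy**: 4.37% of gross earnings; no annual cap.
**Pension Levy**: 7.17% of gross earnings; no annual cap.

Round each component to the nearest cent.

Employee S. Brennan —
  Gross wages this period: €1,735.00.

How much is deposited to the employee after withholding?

Regional Income Tax: taxable = €1,735.00
  €46.80 + 17.8% × (€1,735.00 − €600.00) = €46.80 + 17.8% × €1,135.00 = €248.83
Social Insurance: 8% × €1,735.00 = €138.80
Workforce Levy: 4.37% × €1,735.00 = €75.82
Pension Levy: 7.17% × €1,735.00 = €124.40
Total withheld: €248.83 + €138.80 + €75.82 + €124.40 = €587.85
Net pay: €1,735.00 − €587.85 = €1,147.15

€1,147.15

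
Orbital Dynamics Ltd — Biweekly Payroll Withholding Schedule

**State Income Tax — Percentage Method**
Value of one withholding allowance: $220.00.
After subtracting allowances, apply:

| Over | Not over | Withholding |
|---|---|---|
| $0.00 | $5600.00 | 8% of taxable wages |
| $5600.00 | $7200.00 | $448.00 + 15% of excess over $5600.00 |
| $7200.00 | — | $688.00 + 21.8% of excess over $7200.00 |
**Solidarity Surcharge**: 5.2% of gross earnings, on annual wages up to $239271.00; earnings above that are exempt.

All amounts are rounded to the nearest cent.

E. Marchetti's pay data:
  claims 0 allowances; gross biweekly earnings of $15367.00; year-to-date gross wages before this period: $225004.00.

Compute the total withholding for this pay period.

$3210.29

State Income Tax: taxable = $15367.00
  $688.00 + 21.8% × ($15367.00 − $7200.00) = $688.00 + 21.8% × $8167.00 = $2468.41
Solidarity Surcharge: cap $239271.00 − YTD $225004.00 = $14267.00 subject; 5.2% × $14267.00 = $741.88
Total: $2468.41 + $741.88 = $3210.29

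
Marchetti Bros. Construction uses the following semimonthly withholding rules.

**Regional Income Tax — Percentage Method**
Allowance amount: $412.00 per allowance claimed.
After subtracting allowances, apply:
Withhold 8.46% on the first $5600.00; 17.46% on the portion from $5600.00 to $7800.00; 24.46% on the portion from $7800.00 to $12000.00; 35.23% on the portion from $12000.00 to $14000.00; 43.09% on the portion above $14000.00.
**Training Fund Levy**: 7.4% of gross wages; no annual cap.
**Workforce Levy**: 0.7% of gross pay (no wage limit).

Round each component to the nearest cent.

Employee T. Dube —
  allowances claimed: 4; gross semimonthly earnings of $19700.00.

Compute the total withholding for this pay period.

Regional Income Tax: taxable = $19700.00 − 4×$412.00 = $18052.00
  $2589.80 + 43.09% × ($18052.00 − $14000.00) = $2589.80 + 43.09% × $4052.00 = $4335.81
Training Fund Levy: 7.4% × $19700.00 = $1457.80
Workforce Levy: 0.7% × $19700.00 = $137.90
Total: $4335.81 + $1457.80 + $137.90 = $5931.51

$5931.51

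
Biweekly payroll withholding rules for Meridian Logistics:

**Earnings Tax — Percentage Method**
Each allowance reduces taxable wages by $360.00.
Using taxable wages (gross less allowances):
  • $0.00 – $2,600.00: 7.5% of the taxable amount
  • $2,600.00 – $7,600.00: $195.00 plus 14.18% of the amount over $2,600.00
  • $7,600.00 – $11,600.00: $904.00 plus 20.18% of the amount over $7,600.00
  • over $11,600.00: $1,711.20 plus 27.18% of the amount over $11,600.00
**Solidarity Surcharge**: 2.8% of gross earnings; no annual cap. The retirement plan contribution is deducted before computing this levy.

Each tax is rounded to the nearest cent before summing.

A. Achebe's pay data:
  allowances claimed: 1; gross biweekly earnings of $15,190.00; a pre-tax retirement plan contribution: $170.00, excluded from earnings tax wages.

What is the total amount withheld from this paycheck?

Earnings Tax: taxable = $15,190.00 − $170.00 − 1×$360.00 = $14,660.00
  $1,711.20 + 27.18% × ($14,660.00 − $11,600.00) = $1,711.20 + 27.18% × $3,060.00 = $2,542.91
Solidarity Surcharge: 2.8% × $15,020.00 = $420.56
Total: $2,542.91 + $420.56 = $2,963.47

$2,963.47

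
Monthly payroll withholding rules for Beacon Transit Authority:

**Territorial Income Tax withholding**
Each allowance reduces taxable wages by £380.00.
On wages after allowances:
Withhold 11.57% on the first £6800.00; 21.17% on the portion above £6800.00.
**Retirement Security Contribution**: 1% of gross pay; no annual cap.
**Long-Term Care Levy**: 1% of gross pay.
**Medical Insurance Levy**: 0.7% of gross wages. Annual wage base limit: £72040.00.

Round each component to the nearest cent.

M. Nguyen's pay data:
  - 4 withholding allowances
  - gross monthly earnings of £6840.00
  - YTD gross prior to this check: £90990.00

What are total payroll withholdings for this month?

£752.32

Territorial Income Tax: taxable = £6840.00 − 4×£380.00 = £5320.00
  11.57% × £5320.00 = £615.52
Retirement Security Contribution: 1% × £6840.00 = £68.40
Long-Term Care Levy: 1% × £6840.00 = £68.40
Medical Insurance Levy: YTD £90990.00 ≥ cap £72040.00 → £0.00
Total: £615.52 + £68.40 + £68.40 + £0.00 = £752.32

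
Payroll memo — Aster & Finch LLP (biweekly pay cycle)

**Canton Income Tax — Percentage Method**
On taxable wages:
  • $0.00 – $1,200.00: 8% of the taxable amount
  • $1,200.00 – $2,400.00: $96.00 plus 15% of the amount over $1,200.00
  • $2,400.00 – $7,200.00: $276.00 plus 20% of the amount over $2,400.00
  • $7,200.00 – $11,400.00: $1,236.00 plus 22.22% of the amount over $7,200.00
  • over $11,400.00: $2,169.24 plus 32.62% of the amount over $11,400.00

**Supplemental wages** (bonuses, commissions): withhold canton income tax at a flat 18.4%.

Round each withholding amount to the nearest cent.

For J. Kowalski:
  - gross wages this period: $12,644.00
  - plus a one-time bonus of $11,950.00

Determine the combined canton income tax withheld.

Canton Income Tax: taxable = $12,644.00
  $2,169.24 + 32.62% × ($12,644.00 − $11,400.00) = $2,169.24 + 32.62% × $1,244.00 = $2,575.03
Supplemental (18.4% flat on bonus): 18.4% × $11,950.00 = $2,198.80
Total canton income tax: $2,575.03 + $2,198.80 = $4,773.83

$4,773.83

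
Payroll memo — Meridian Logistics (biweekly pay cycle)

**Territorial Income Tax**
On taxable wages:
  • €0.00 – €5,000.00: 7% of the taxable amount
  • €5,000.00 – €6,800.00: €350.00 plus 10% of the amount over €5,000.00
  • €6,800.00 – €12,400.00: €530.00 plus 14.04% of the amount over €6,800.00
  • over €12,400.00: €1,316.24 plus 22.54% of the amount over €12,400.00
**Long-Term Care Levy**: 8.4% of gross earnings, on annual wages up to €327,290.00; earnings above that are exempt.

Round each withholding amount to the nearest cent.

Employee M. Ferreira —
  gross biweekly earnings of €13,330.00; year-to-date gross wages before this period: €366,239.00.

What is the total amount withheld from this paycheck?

Territorial Income Tax: taxable = €13,330.00
  €1,316.24 + 22.54% × (€13,330.00 − €12,400.00) = €1,316.24 + 22.54% × €930.00 = €1,525.86
Long-Term Care Levy: YTD €366,239.00 ≥ cap €327,290.00 → €0.00
Total: €1,525.86 + €0.00 = €1,525.86

€1,525.86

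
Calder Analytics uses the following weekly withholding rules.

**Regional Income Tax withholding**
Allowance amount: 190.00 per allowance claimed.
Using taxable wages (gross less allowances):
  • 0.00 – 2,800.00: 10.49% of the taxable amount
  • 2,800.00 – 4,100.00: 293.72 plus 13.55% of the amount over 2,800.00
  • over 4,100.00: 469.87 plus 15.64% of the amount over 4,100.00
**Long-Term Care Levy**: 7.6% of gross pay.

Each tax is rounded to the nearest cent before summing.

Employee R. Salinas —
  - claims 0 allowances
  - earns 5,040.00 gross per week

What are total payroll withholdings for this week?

999.93

Regional Income Tax: taxable = 5,040.00
  469.87 + 15.64% × (5,040.00 − 4,100.00) = 469.87 + 15.64% × 940.00 = 616.89
Long-Term Care Levy: 7.6% × 5,040.00 = 383.04
Total: 616.89 + 383.04 = 999.93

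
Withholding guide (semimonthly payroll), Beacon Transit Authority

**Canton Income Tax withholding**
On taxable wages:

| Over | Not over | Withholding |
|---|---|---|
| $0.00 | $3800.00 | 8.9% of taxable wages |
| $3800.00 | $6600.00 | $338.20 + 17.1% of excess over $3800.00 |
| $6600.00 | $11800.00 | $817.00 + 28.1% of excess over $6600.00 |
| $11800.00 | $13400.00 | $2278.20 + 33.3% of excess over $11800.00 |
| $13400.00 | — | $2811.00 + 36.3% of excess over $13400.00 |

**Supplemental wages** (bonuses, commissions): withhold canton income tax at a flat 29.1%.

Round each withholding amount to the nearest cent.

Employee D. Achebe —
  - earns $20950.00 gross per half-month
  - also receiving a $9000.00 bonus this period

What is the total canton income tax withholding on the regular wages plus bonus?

$8170.65

Canton Income Tax: taxable = $20950.00
  $2811.00 + 36.3% × ($20950.00 − $13400.00) = $2811.00 + 36.3% × $7550.00 = $5551.65
Supplemental (29.1% flat on bonus): 29.1% × $9000.00 = $2619.00
Total canton income tax: $5551.65 + $2619.00 = $8170.65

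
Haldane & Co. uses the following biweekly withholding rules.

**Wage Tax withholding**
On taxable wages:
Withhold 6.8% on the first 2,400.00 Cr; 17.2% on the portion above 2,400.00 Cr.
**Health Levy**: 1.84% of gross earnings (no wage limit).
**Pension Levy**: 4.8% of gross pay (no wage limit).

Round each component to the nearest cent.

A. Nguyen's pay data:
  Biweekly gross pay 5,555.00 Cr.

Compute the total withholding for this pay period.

1,074.71 Cr

Wage Tax: taxable = 5,555.00 Cr
  163.20 Cr + 17.2% × (5,555.00 Cr − 2,400.00 Cr) = 163.20 Cr + 17.2% × 3,155.00 Cr = 705.86 Cr
Health Levy: 1.84% × 5,555.00 Cr = 102.21 Cr
Pension Levy: 4.8% × 5,555.00 Cr = 266.64 Cr
Total: 705.86 Cr + 102.21 Cr + 266.64 Cr = 1,074.71 Cr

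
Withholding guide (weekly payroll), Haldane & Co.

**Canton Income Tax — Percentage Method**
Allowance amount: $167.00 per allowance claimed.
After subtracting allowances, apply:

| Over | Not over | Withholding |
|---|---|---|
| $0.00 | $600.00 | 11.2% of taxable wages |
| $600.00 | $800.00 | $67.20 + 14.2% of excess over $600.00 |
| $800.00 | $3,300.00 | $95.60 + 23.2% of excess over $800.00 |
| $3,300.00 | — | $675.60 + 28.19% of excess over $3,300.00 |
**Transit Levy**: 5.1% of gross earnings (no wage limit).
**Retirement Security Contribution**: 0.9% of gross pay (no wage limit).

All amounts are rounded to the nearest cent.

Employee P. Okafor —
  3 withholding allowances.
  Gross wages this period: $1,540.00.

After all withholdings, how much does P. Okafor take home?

$1,296.55

Canton Income Tax: taxable = $1,540.00 − 3×$167.00 = $1,039.00
  $95.60 + 23.2% × ($1,039.00 − $800.00) = $95.60 + 23.2% × $239.00 = $151.05
Transit Levy: 5.1% × $1,540.00 = $78.54
Retirement Security Contribution: 0.9% × $1,540.00 = $13.86
Total withheld: $151.05 + $78.54 + $13.86 = $243.45
Net pay: $1,540.00 − $243.45 = $1,296.55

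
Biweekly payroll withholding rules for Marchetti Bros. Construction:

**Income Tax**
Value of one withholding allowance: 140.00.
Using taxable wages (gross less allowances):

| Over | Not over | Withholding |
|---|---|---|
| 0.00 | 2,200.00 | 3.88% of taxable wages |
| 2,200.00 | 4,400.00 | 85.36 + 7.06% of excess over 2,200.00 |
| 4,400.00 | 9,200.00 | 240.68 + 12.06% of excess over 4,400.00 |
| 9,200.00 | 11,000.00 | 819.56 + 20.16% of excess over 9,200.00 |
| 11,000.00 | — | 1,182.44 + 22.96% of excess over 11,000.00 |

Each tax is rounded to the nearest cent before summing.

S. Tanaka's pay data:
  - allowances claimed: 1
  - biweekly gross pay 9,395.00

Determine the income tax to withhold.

830.65

Income Tax: taxable = 9,395.00 − 1×140.00 = 9,255.00
  819.56 + 20.16% × (9,255.00 − 9,200.00) = 819.56 + 20.16% × 55.00 = 830.65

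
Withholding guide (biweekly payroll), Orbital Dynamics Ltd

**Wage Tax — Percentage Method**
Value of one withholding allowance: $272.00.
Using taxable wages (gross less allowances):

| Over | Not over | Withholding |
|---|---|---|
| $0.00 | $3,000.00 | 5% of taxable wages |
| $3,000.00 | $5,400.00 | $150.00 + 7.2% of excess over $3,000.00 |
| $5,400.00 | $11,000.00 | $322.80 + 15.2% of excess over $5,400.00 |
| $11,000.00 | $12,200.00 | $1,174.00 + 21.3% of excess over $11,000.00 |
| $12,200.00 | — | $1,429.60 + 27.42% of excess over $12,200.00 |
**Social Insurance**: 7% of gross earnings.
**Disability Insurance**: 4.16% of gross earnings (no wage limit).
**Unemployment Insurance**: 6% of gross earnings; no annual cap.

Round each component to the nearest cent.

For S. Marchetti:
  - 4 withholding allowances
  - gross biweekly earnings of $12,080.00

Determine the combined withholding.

$3,245.71

Wage Tax: taxable = $12,080.00 − 4×$272.00 = $10,992.00
  $322.80 + 15.2% × ($10,992.00 − $5,400.00) = $322.80 + 15.2% × $5,592.00 = $1,172.78
Social Insurance: 7% × $12,080.00 = $845.60
Disability Insurance: 4.16% × $12,080.00 = $502.53
Unemployment Insurance: 6% × $12,080.00 = $724.80
Total: $1,172.78 + $845.60 + $502.53 + $724.80 = $3,245.71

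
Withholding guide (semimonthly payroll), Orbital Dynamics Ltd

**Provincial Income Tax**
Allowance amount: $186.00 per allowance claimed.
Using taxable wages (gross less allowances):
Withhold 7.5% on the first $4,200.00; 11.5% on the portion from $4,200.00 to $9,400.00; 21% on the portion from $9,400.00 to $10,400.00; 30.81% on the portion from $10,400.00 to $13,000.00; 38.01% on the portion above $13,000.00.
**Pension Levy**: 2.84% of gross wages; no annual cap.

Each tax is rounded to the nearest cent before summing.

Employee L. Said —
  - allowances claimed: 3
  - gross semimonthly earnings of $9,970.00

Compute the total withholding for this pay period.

Provincial Income Tax: taxable = $9,970.00 − 3×$186.00 = $9,412.00
  $913.00 + 21% × ($9,412.00 − $9,400.00) = $913.00 + 21% × $12.00 = $915.52
Pension Levy: 2.84% × $9,970.00 = $283.15
Total: $915.52 + $283.15 = $1,198.67

$1,198.67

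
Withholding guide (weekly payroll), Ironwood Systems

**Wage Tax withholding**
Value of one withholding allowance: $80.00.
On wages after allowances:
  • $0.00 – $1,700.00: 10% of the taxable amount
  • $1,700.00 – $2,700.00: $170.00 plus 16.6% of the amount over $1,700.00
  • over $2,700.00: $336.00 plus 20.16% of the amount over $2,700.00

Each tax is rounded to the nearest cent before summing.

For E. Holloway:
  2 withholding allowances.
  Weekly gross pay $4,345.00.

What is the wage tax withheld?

$635.38

Wage Tax: taxable = $4,345.00 − 2×$80.00 = $4,185.00
  $336.00 + 20.16% × ($4,185.00 − $2,700.00) = $336.00 + 20.16% × $1,485.00 = $635.38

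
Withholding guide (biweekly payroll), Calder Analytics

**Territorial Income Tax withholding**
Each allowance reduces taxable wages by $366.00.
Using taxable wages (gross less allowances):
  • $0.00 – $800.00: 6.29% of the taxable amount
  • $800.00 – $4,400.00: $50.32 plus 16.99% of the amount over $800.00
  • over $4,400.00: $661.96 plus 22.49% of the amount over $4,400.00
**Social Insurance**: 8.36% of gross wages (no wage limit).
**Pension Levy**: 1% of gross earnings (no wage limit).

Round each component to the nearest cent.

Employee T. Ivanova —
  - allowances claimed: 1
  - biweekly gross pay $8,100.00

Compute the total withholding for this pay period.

Territorial Income Tax: taxable = $8,100.00 − 1×$366.00 = $7,734.00
  $661.96 + 22.49% × ($7,734.00 − $4,400.00) = $661.96 + 22.49% × $3,334.00 = $1,411.78
Social Insurance: 8.36% × $8,100.00 = $677.16
Pension Levy: 1% × $8,100.00 = $81.00
Total: $1,411.78 + $677.16 + $81.00 = $2,169.94

$2,169.94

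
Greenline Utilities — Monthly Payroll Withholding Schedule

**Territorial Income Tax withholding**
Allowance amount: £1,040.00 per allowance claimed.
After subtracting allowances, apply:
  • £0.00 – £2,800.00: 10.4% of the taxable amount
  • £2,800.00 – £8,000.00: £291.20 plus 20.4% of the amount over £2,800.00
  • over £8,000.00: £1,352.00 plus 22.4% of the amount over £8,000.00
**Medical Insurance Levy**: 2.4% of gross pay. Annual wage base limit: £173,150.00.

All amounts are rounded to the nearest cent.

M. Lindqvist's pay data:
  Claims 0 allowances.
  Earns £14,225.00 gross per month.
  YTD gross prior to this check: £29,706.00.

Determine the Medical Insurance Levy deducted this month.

Medical Insurance Levy: 2.4% × £14,225.00 = £341.40

£341.40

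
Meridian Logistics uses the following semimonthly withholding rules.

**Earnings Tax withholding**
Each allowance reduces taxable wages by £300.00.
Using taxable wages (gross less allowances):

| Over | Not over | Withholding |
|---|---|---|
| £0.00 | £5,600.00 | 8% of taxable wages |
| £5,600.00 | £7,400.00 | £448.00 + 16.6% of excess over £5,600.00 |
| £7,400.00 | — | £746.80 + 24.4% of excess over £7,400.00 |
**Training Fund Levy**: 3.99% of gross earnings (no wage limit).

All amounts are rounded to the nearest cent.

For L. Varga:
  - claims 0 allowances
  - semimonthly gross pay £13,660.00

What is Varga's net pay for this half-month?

£10,840.73

Earnings Tax: taxable = £13,660.00
  £746.80 + 24.4% × (£13,660.00 − £7,400.00) = £746.80 + 24.4% × £6,260.00 = £2,274.24
Training Fund Levy: 3.99% × £13,660.00 = £545.03
Total withheld: £2,274.24 + £545.03 = £2,819.27
Net pay: £13,660.00 − £2,819.27 = £10,840.73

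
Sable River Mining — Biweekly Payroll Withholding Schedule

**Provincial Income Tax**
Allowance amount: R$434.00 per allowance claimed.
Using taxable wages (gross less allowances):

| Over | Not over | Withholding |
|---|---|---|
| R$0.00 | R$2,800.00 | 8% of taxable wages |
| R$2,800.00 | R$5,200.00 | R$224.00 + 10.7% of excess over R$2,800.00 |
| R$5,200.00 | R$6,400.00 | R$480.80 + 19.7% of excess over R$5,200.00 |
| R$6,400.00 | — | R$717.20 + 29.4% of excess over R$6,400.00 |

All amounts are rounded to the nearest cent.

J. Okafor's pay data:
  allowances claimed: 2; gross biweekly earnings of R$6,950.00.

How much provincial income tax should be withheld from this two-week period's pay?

R$654.55

Provincial Income Tax: taxable = R$6,950.00 − 2×R$434.00 = R$6,082.00
  R$480.80 + 19.7% × (R$6,082.00 − R$5,200.00) = R$480.80 + 19.7% × R$882.00 = R$654.55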